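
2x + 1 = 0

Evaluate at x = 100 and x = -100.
x = 100: LHS = 2·100 + 1 = 201; 201 = 0 — FAILS
x = -100: LHS = 2·(-100) + 1 = -199; -199 = 0 — FAILS

Answer: No, fails for both x = 100 and x = -100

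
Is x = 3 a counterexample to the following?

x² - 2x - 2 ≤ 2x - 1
Substitute x = 3 into the relation:
x = 3: LHS = 3² - 2·3 - 2 = 1, RHS = 2·3 - 1 = 5; 1 ≤ 5 — holds

The claim holds here, so x = 3 is not a counterexample. (A counterexample exists elsewhere, e.g. x = -1.)

Answer: No, x = 3 is not a counterexample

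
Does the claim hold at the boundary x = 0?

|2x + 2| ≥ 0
x = 0: LHS = |2·0 + 2| = |2| = 2; 2 ≥ 0 — holds

The relation is satisfied at x = 0.

Answer: Yes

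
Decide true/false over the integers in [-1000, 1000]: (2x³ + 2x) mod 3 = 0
The claim fails at x = 1:
x = 1: LHS = (2·1³ + 2·1) mod 3 = 4 mod 3 = 1; 1 = 0 — FAILS

Because a single integer refutes it, the statement is false.

Answer: False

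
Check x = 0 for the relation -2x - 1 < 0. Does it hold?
x = 0: LHS = -2·0 - 1 = -1; -1 < 0 — holds

The relation is satisfied at x = 0.

Answer: Yes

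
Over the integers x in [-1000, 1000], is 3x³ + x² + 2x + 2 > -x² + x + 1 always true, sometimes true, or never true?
Holds at x = 0: LHS = 3·0³ + 0² + 2·0 + 2 = 2, RHS = -0² + 0 + 1 = 1; 2 > 1 — holds
Fails at x = -1: LHS = 3·(-1)³ + (-1)² + 2·(-1) + 2 = -2, RHS = -(-1)² + (-1) + 1 = -1; -2 > -1 — FAILS
It is satisfied by some integers in the range but not all.

Answer: Sometimes true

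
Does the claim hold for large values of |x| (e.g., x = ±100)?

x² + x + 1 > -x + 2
x = 100: LHS = 100² + 100 + 1 = 10101, RHS = -100 + 2 = -98; 10101 > -98 — holds
x = -100: LHS = (-100)² + (-100) + 1 = 9901, RHS = -(-100) + 2 = 102; 9901 > 102 — holds

Answer: Yes, holds for both x = 100 and x = -100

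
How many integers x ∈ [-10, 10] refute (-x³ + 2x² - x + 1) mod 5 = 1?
Counterexamples in [-10, 10]: {-8, -7, -6, -3, -2, -1, 2, 3, 4, 7, 8, 9}.

Counting them gives 12 values.

Answer: 12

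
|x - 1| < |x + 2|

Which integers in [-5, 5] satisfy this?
Holds for: {0, 1, 2, 3, 4, 5}
Fails for: {-5, -4, -3, -2, -1}

Answer: {0, 1, 2, 3, 4, 5}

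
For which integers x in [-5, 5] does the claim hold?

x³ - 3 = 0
Track d = LHS − RHS over the integers in [-5, 5]. Equality would need d = 0, but d changes sign only between consecutive integers, jumping over 0:
x = 1: LHS = 1³ - 3 = -2; -2 = 0 — FAILS  (d = -2)
x = 2: LHS = 2³ - 3 = 5; 5 = 0 — FAILS  (d = 5)
Away from these crossings d keeps a constant sign, and checking every integer in [-5, 5] confirms d ≠ 0 throughout. Hence the two sides are never equal, so the claimed relation (=) fails for every integer in [-5, 5].

Answer: None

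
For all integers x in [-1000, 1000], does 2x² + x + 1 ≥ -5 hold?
Over all integers in [-1000, 1000], LHS − RHS is smallest at x = 0, where it equals 6:
x = 0: LHS = 2·0² + 0 + 1 = 1; 1 ≥ -5 — holds
At the ends of the range:
x = -1000: LHS = 2·(-1000)² + (-1000) + 1 = 1999001; 1999001 ≥ -5 — holds
x = 1000: LHS = 2·1000² + 1000 + 1 = 2001001; 2001001 ≥ -5 — holds
Hence LHS − RHS is never negative, i.e. LHS ≥ RHS throughout, so the relation holds for every integer in [-1000, 1000].

No counterexample exists.

Answer: True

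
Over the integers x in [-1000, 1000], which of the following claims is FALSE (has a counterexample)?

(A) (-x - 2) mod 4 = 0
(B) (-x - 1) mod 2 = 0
(A) x = 0: LHS = (-0 - 2) mod 4 = (-2) mod 4 = 2; 2 = 0 — FAILS
(B) x = 0: LHS = (-0 - 1) mod 2 = (-1) mod 2 = 1; 1 = 0 — FAILS

Answer: Both A and B are false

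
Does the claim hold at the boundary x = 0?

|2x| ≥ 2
x = 0: LHS = |2·0| = |0| = 0; 0 ≥ 2 — FAILS

The relation fails at x = 0, so x = 0 is a counterexample.

Answer: No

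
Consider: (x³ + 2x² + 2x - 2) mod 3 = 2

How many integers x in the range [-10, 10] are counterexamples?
Counterexamples in [-10, 10]: {-10, -9, -8, -7, -6, -5, -4, -3, -2, -1, 0, 1, 2, 3, 4, 5, 6, 7, 8, 9, 10}.

Counting them gives 21 values.

Answer: 21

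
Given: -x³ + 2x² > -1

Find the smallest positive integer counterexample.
Testing positive integers:
x = 1: LHS = -1³ + 2·1² = 1; 1 > -1 — holds
x = 2: LHS = -2³ + 2·2² = 0; 0 > -1 — holds
x = 3: LHS = -3³ + 2·3² = -9; -9 > -1 — FAILS  ← smallest positive counterexample

Answer: x = 3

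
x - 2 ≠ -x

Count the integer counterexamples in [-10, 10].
Counterexamples in [-10, 10]: {1}.

Counting them gives 1 values.

Answer: 1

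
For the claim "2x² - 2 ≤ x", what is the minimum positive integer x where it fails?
Testing positive integers:
x = 1: LHS = 2·1² - 2 = 0; 0 ≤ 1 — holds
x = 2: LHS = 2·2² - 2 = 6; 6 ≤ 2 — FAILS  ← smallest positive counterexample

Answer: x = 2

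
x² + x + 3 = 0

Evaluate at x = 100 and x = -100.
x = 100: LHS = 100² + 100 + 3 = 10103; 10103 = 0 — FAILS
x = -100: LHS = (-100)² + (-100) + 3 = 9903; 9903 = 0 — FAILS

Answer: No, fails for both x = 100 and x = -100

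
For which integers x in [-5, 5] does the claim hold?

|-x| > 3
Holds for: {-5, -4, 4, 5}
Fails for: {-3, -2, -1, 0, 1, 2, 3}

Answer: {-5, -4, 4, 5}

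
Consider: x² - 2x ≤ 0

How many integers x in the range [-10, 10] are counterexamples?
Counterexamples in [-10, 10]: {-10, -9, -8, -7, -6, -5, -4, -3, -2, -1, 3, 4, 5, 6, 7, 8, 9, 10}.

Counting them gives 18 values.

Answer: 18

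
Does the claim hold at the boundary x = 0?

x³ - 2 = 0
x = 0: LHS = 0³ - 2 = -2; -2 = 0 — FAILS

The relation fails at x = 0, so x = 0 is a counterexample.

Answer: No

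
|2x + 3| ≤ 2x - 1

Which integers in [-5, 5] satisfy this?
Over all integers in [-5, 5], LHS − RHS is smallest at x = 0, where it equals 4:
x = 0: LHS = |2·0 + 3| = |3| = 3, RHS = 2·0 - 1 = -1; 3 ≤ -1 — FAILS
At the ends of the range:
x = -5: LHS = |2·(-5) + 3| = |-7| = 7, RHS = 2·(-5) - 1 = -11; 7 ≤ -11 — FAILS
x = 5: LHS = |2·5 + 3| = |13| = 13, RHS = 2·5 - 1 = 9; 13 ≤ 9 — FAILS
Hence LHS − RHS is never zero or negative, i.e. LHS > RHS throughout, so the claimed relation (≤) fails for every integer in [-5, 5].

Answer: None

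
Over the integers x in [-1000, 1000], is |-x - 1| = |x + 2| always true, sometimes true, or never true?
Track d = LHS − RHS over the integers in [-1000, 1000]. Equality would need d = 0, but d changes sign only between consecutive integers, jumping over 0:
x = -2: LHS = |-(-2) - 1| = |1| = 1, RHS = |(-2) + 2| = |0| = 0; 1 = 0 — FAILS  (d = 1)
x = -1: LHS = |-(-1) - 1| = |0| = 0, RHS = |(-1) + 2| = |1| = 1; 0 = 1 — FAILS  (d = -1)
Away from these crossings d keeps a constant sign, and checking every integer in [-1000, 1000] confirms d ≠ 0 throughout. Hence the two sides are never equal, so the claimed relation (=) fails for every integer in [-1000, 1000].

No integer in the range satisfies it.

Answer: Never true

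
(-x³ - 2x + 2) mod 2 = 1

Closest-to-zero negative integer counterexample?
Testing negative integers from -1 downward:
x = -1: LHS = (-(-1)³ - 2·(-1) + 2) mod 2 = 5 mod 2 = 1; 1 = 1 — holds
x = -2: LHS = (-(-2)³ - 2·(-2) + 2) mod 2 = 14 mod 2 = 0; 0 = 1 — FAILS  ← closest negative counterexample to 0

Answer: x = -2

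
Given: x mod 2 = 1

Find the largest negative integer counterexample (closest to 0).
Testing negative integers from -1 downward:
x = -1: LHS = (-1) mod 2 = 1; 1 = 1 — holds
x = -2: LHS = (-2) mod 2 = 0; 0 = 1 — FAILS  ← closest negative counterexample to 0

Answer: x = -2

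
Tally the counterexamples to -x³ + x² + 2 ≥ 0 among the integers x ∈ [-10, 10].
Counterexamples in [-10, 10]: {2, 3, 4, 5, 6, 7, 8, 9, 10}.

Counting them gives 9 values.

Answer: 9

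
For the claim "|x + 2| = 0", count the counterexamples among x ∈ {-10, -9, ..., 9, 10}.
Counterexamples in [-10, 10]: {-10, -9, -8, -7, -6, -5, -4, -3, -1, 0, 1, 2, 3, 4, 5, 6, 7, 8, 9, 10}.

Counting them gives 20 values.

Answer: 20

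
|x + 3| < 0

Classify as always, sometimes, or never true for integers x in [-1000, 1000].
An absolute value is never negative, so the left side is ≥ 0 for every x, while the right side is 0. Tightest case in [-1000, 1000] is x = -3:
x = -3: LHS = |(-3) + 3| = |0| = 0; 0 < 0 — FAILS
Hence LHS − RHS is never negative, i.e. LHS ≥ RHS throughout, so the claimed relation (<) fails for every integer in [-1000, 1000].

No integer in the range satisfies it.

Answer: Never true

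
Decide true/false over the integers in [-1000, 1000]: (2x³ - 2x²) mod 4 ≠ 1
For a polynomial with integer coefficients, its value mod 4 depends only on x mod 4, so it suffices to check one representative of each residue class, x = 0, 1, 2, 3:
x = 0: LHS = (2·0³ - 2·0²) mod 4 = 0 mod 4 = 0; 0 ≠ 1 — holds
x = 1: LHS = (2·1³ - 2·1²) mod 4 = 0 mod 4 = 0; 0 ≠ 1 — holds
x = 2: LHS = (2·2³ - 2·2²) mod 4 = 8 mod 4 = 0; 0 ≠ 1 — holds
x = 3: LHS = (2·3³ - 2·3²) mod 4 = 36 mod 4 = 0; 0 ≠ 1 — holds
The relation holds in every residue class, so the relation holds for every integer in [-1000, 1000].

No counterexample exists.

Answer: True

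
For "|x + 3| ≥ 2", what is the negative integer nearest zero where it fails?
Testing negative integers from -1 downward:
x = -1: LHS = |(-1) + 3| = |2| = 2; 2 ≥ 2 — holds
x = -2: LHS = |(-2) + 3| = |1| = 1; 1 ≥ 2 — FAILS  ← closest negative counterexample to 0

Answer: x = -2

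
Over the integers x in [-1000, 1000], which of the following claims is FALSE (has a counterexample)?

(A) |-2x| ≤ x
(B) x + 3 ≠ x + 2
(A) x = 1: LHS = |-2·1| = |-2| = 2; 2 ≤ 1 — FAILS

(B) Over all integers in [-1000, 1000], LHS − RHS is always positive; it is smallest at x = 0, where it equals 1:
x = 0: LHS = 0 + 3 = 3, RHS = 0 + 2 = 2; 3 ≠ 2 — holds
At the ends of the range:
x = -1000: LHS = (-1000) + 3 = -997, RHS = (-1000) + 2 = -998; -997 ≠ -998 — holds
x = 1000: LHS = 1000 + 3 = 1003, RHS = 1000 + 2 = 1002; 1003 ≠ 1002 — holds
Hence LHS − RHS is never 0, i.e. the two sides are never equal, so the relation holds for every integer in [-1000, 1000].

Only (A) has a counterexample.

Answer: A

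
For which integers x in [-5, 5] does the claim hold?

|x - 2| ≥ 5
Holds for: {-5, -4, -3}
Fails for: {-2, -1, 0, 1, 2, 3, 4, 5}

Answer: {-5, -4, -3}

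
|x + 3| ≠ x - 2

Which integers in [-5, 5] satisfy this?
Over all integers in [-5, 5], LHS − RHS is always positive; it is smallest at x = 0, where it equals 5:
x = 0: LHS = |0 + 3| = |3| = 3, RHS = 0 - 2 = -2; 3 ≠ -2 — holds
At the ends of the range:
x = -5: LHS = |(-5) + 3| = |-2| = 2, RHS = (-5) - 2 = -7; 2 ≠ -7 — holds
x = 5: LHS = |5 + 3| = |8| = 8, RHS = 5 - 2 = 3; 8 ≠ 3 — holds
Hence LHS − RHS is never 0, i.e. the two sides are never equal, so the relation holds for every integer in [-5, 5].

Answer: All integers in [-5, 5]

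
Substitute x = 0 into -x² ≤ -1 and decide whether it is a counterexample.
Substitute x = 0 into the relation:
x = 0: LHS = -0² = 0; 0 ≤ -1 — FAILS

Since the claim fails at x = 0, this value is a counterexample.

Answer: Yes, x = 0 is a counterexample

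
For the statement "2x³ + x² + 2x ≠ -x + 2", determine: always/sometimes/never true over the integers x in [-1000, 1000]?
Track d = LHS − RHS over the integers in [-1000, 1000]. Equality would need d = 0, but d changes sign only between consecutive integers, jumping over 0:
x = 0: LHS = 2·0³ + 0² + 2·0 = 0, RHS = -0 + 2 = 2; 0 ≠ 2 — holds  (d = -2)
x = 1: LHS = 2·1³ + 1² + 2·1 = 5, RHS = -1 + 2 = 1; 5 ≠ 1 — holds  (d = 4)
Away from these crossings d keeps a constant sign, and checking every integer in [-1000, 1000] confirms d ≠ 0 throughout. Hence the two sides are never equal, so the relation holds for every integer in [-1000, 1000].

No counterexample exists.

Answer: Always true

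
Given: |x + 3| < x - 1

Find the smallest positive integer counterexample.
Testing positive integers:
x = 1: LHS = |1 + 3| = |4| = 4, RHS = 1 - 1 = 0; 4 < 0 — FAILS  ← smallest positive counterexample

Answer: x = 1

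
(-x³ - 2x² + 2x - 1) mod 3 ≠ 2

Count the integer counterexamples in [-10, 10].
Counterexamples in [-10, 10]: {-10, -9, -7, -6, -4, -3, -1, 0, 2, 3, 5, 6, 8, 9}.

Counting them gives 14 values.

Answer: 14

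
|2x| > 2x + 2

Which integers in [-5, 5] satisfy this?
Holds for: {-5, -4, -3, -2, -1}
Fails for: {0, 1, 2, 3, 4, 5}

Answer: {-5, -4, -3, -2, -1}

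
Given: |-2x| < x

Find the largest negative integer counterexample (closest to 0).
Testing negative integers from -1 downward:
x = -1: LHS = |-2·(-1)| = |2| = 2; 2 < -1 — FAILS  ← closest negative counterexample to 0

Answer: x = -1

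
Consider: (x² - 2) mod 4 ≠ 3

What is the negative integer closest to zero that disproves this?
Testing negative integers from -1 downward:
x = -1: LHS = ((-1)² - 2) mod 4 = (-1) mod 4 = 3; 3 ≠ 3 — FAILS  ← closest negative counterexample to 0

Answer: x = -1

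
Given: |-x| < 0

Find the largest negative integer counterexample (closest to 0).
Testing negative integers from -1 downward:
x = -1: LHS = |-(-1)| = |1| = 1; 1 < 0 — FAILS  ← closest negative counterexample to 0

Answer: x = -1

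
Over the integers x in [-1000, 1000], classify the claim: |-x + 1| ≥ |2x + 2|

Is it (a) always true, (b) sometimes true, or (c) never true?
Holds at x = -1: LHS = |-(-1) + 1| = |2| = 2, RHS = |2·(-1) + 2| = |0| = 0; 2 ≥ 0 — holds
Fails at x = 0: LHS = |-0 + 1| = |1| = 1, RHS = |2·0 + 2| = |2| = 2; 1 ≥ 2 — FAILS
It is satisfied by some integers in the range but not all.

Answer: Sometimes true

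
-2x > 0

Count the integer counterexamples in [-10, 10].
Counterexamples in [-10, 10]: {0, 1, 2, 3, 4, 5, 6, 7, 8, 9, 10}.

Counting them gives 11 values.

Answer: 11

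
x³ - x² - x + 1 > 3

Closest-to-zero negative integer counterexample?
Testing negative integers from -1 downward:
x = -1: LHS = (-1)³ - (-1)² - (-1) + 1 = 0; 0 > 3 — FAILS  ← closest negative counterexample to 0

Answer: x = -1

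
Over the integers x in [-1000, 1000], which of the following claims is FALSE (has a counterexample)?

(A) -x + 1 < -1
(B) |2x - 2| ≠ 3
(A) x = 0: LHS = -0 + 1 = 1; 1 < -1 — FAILS

(B) Track d = LHS − RHS over the integers in [-1000, 1000]. Equality would need d = 0, but d changes sign only between consecutive integers, jumping over 0:
x = -1: LHS = |2·(-1) - 2| = |-4| = 4; 4 ≠ 3 — holds  (d = 1)
x = 0: LHS = |2·0 - 2| = |-2| = 2; 2 ≠ 3 — holds  (d = -1)
x = 2: LHS = |2·2 - 2| = |2| = 2; 2 ≠ 3 — holds  (d = -1)
x = 3: LHS = |2·3 - 2| = |4| = 4; 4 ≠ 3 — holds  (d = 1)
Away from these crossings d keeps a constant sign, and checking every integer in [-1000, 1000] confirms d ≠ 0 throughout. Hence the two sides are never equal, so the relation holds for every integer in [-1000, 1000].

Only (A) has a counterexample.

Answer: A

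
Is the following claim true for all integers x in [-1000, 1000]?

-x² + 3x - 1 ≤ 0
The claim fails at x = 1:
x = 1: LHS = -1² + 3·1 - 1 = 1; 1 ≤ 0 — FAILS

Because a single integer refutes it, the statement is false.

Answer: False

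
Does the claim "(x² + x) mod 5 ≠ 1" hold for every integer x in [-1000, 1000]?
The claim fails at x = 2:
x = 2: LHS = (2² + 2) mod 5 = 6 mod 5 = 1; 1 ≠ 1 — FAILS

Because a single integer refutes it, the statement is false.

Answer: False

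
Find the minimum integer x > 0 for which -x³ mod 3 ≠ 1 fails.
Testing positive integers:
x = 1: LHS = (-1³) mod 3 = (-1) mod 3 = 2; 2 ≠ 1 — holds
x = 2: LHS = (-2³) mod 3 = (-8) mod 3 = 1; 1 ≠ 1 — FAILS  ← smallest positive counterexample

Answer: x = 2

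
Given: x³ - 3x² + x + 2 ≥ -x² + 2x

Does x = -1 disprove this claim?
Substitute x = -1 into the relation:
x = -1: LHS = (-1)³ - 3·(-1)² + (-1) + 2 = -3, RHS = -(-1)² + 2·(-1) = -3; -3 ≥ -3 — holds

The claim holds here, so x = -1 is not a counterexample. (A counterexample exists elsewhere, e.g. x = -2.)

Answer: No, x = -1 is not a counterexample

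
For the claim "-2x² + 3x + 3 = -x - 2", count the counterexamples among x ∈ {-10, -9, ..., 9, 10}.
Counterexamples in [-10, 10]: {-10, -9, -8, -7, -6, -5, -4, -3, -2, -1, 0, 1, 2, 3, 4, 5, 6, 7, 8, 9, 10}.

Counting them gives 21 values.

Answer: 21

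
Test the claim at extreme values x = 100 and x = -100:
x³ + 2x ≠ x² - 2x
x = 100: LHS = 100³ + 2·100 = 1000200, RHS = 100² - 2·100 = 9800; 1000200 ≠ 9800 — holds
x = -100: LHS = (-100)³ + 2·(-100) = -1000200, RHS = (-100)² - 2·(-100) = 10200; -1000200 ≠ 10200 — holds

Answer: Yes, holds for both x = 100 and x = -100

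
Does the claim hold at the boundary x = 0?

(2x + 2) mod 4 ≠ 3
x = 0: LHS = (2·0 + 2) mod 4 = 2 mod 4 = 2; 2 ≠ 3 — holds

The relation is satisfied at x = 0.

Answer: Yes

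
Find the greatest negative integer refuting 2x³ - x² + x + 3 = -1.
Testing negative integers from -1 downward:
x = -1: LHS = 2·(-1)³ - (-1)² + (-1) + 3 = -1; -1 = -1 — holds
x = -2: LHS = 2·(-2)³ - (-2)² + (-2) + 3 = -19; -19 = -1 — FAILS  ← closest negative counterexample to 0

Answer: x = -2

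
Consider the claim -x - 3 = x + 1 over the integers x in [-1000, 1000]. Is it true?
The claim fails at x = 0:
x = 0: LHS = -0 - 3 = -3, RHS = 0 + 1 = 1; -3 = 1 — FAILS

Because a single integer refutes it, the statement is false.

Answer: False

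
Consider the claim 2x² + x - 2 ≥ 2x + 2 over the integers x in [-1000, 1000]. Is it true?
The claim fails at x = 0:
x = 0: LHS = 2·0² + 0 - 2 = -2, RHS = 2·0 + 2 = 2; -2 ≥ 2 — FAILS

Because a single integer refutes it, the statement is false.

Answer: False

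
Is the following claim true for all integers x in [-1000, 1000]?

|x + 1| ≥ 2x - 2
The claim fails at x = 4:
x = 4: LHS = |4 + 1| = |5| = 5, RHS = 2·4 - 2 = 6; 5 ≥ 6 — FAILS

Because a single integer refutes it, the statement is false.

Answer: False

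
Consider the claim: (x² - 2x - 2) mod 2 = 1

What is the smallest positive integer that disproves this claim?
Testing positive integers:
x = 1: LHS = (1² - 2·1 - 2) mod 2 = (-3) mod 2 = 1; 1 = 1 — holds
x = 2: LHS = (2² - 2·2 - 2) mod 2 = (-2) mod 2 = 0; 0 = 1 — FAILS  ← smallest positive counterexample

Answer: x = 2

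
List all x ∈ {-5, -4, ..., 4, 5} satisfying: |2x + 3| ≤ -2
An absolute value is never negative, so the left side is ≥ 0 for every x, while the right side is -2. Tightest case in [-5, 5] is x = -1:
x = -1: LHS = |2·(-1) + 3| = |1| = 1; 1 ≤ -2 — FAILS
Hence LHS − RHS is never zero or negative, i.e. LHS > RHS throughout, so the claimed relation (≤) fails for every integer in [-5, 5].

Answer: None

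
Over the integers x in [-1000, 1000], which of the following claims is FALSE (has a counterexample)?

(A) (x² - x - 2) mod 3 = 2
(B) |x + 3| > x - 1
(A) x = 0: LHS = (0² - 0 - 2) mod 3 = (-2) mod 3 = 1; 1 = 2 — FAILS

(B) Over all integers in [-1000, 1000], LHS − RHS is smallest at x = 0, where it equals 4:
x = 0: LHS = |0 + 3| = |3| = 3, RHS = 0 - 1 = -1; 3 > -1 — holds
At the ends of the range:
x = -1000: LHS = |(-1000) + 3| = |-997| = 997, RHS = (-1000) - 1 = -1001; 997 > -1001 — holds
x = 1000: LHS = |1000 + 3| = |1003| = 1003, RHS = 1000 - 1 = 999; 1003 > 999 — holds
Hence LHS − RHS is never zero or negative, i.e. LHS > RHS throughout, so the relation holds for every integer in [-1000, 1000].

Only (A) has a counterexample.

Answer: A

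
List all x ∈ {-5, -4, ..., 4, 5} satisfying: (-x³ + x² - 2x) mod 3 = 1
Holds for: {-5, -4, -2, -1, 1, 2, 4, 5}
Fails for: {-3, 0, 3}

Answer: {-5, -4, -2, -1, 1, 2, 4, 5}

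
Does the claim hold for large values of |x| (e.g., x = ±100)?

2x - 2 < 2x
x = 100: LHS = 2·100 - 2 = 198, RHS = 2·100 = 200; 198 < 200 — holds
x = -100: LHS = 2·(-100) - 2 = -202, RHS = 2·(-100) = -200; -202 < -200 — holds

Answer: Yes, holds for both x = 100 and x = -100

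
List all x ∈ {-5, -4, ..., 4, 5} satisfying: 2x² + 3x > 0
Holds for: {-5, -4, -3, -2, 1, 2, 3, 4, 5}
Fails for: {-1, 0}

Answer: {-5, -4, -3, -2, 1, 2, 3, 4, 5}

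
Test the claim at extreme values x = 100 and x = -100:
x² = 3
x = 100: LHS = 100² = 10000; 10000 = 3 — FAILS
x = -100: LHS = (-100)² = 10000; 10000 = 3 — FAILS

Answer: No, fails for both x = 100 and x = -100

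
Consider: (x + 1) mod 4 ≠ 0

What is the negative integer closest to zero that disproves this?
Testing negative integers from -1 downward:
x = -1: LHS = ((-1) + 1) mod 4 = 0 mod 4 = 0; 0 ≠ 0 — FAILS  ← closest negative counterexample to 0

Answer: x = -1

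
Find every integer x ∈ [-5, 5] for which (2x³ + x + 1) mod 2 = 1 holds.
Holds for: {-4, -2, 0, 2, 4}
Fails for: {-5, -3, -1, 1, 3, 5}

Answer: {-4, -2, 0, 2, 4}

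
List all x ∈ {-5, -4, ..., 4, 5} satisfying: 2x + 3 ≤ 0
Holds for: {-5, -4, -3, -2}
Fails for: {-1, 0, 1, 2, 3, 4, 5}

Answer: {-5, -4, -3, -2}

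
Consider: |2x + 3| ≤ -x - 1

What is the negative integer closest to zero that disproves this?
Testing negative integers from -1 downward:
x = -1: LHS = |2·(-1) + 3| = |1| = 1, RHS = -(-1) - 1 = 0; 1 ≤ 0 — FAILS  ← closest negative counterexample to 0

Answer: x = -1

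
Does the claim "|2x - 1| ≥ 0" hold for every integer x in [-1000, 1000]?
An absolute value is never negative, so the left side is ≥ 0 for every x, while the right side is 0. Tightest case in [-1000, 1000] is x = 0:
x = 0: LHS = |2·0 - 1| = |-1| = 1; 1 ≥ 0 — holds
Hence LHS − RHS is never negative, i.e. LHS ≥ RHS throughout, so the relation holds for every integer in [-1000, 1000].

No counterexample exists.

Answer: True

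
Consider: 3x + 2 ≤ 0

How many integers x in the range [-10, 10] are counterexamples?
Counterexamples in [-10, 10]: {0, 1, 2, 3, 4, 5, 6, 7, 8, 9, 10}.

Counting them gives 11 values.

Answer: 11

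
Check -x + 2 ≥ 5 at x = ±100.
x = 100: LHS = -100 + 2 = -98; -98 ≥ 5 — FAILS
x = -100: LHS = -(-100) + 2 = 102; 102 ≥ 5 — holds

Answer: Partially: fails for x = 100, holds for x = -100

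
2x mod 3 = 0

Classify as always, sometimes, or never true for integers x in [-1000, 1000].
Holds at x = 0: LHS = (2·0) mod 3 = 0 mod 3 = 0; 0 = 0 — holds
Fails at x = 1: LHS = (2·1) mod 3 = 2 mod 3 = 2; 2 = 0 — FAILS
It is satisfied by some integers in the range but not all.

Answer: Sometimes true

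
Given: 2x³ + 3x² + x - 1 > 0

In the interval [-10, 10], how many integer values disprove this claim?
Counterexamples in [-10, 10]: {-10, -9, -8, -7, -6, -5, -4, -3, -2, -1, 0}.

Counting them gives 11 values.

Answer: 11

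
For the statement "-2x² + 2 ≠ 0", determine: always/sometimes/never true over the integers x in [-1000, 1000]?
Holds at x = 0: LHS = -2·0² + 2 = 2; 2 ≠ 0 — holds
Fails at x = 1: LHS = -2·1² + 2 = 0; 0 ≠ 0 — FAILS
It is satisfied by some integers in the range but not all.

Answer: Sometimes true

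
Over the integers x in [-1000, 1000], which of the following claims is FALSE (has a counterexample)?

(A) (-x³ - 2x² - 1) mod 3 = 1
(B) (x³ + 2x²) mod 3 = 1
(A) x = 0: LHS = (-0³ - 2·0² - 1) mod 3 = (-1) mod 3 = 2; 2 = 1 — FAILS
(B) x = 0: LHS = (0³ + 2·0²) mod 3 = 0 mod 3 = 0; 0 = 1 — FAILS

Answer: Both A and B are false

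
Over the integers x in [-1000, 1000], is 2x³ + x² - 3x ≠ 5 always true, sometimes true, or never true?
Track d = LHS − RHS over the integers in [-1000, 1000]. Equality would need d = 0, but d changes sign only between consecutive integers, jumping over 0:
x = 1: LHS = 2·1³ + 1² - 3·1 = 0; 0 ≠ 5 — holds  (d = -5)
x = 2: LHS = 2·2³ + 2² - 3·2 = 14; 14 ≠ 5 — holds  (d = 9)
Away from these crossings d keeps a constant sign, and checking every integer in [-1000, 1000] confirms d ≠ 0 throughout. Hence the two sides are never equal, so the relation holds for every integer in [-1000, 1000].

No counterexample exists.

Answer: Always true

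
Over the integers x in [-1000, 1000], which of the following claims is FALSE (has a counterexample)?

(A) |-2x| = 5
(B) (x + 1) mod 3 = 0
(A) x = 0: LHS = |-2·0| = |0| = 0; 0 = 5 — FAILS
(B) x = 0: LHS = (0 + 1) mod 3 = 1 mod 3 = 1; 1 = 0 — FAILS

Answer: Both A and B are false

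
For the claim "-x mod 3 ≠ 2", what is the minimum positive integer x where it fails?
Testing positive integers:
x = 1: LHS = (-1) mod 3 = 2; 2 ≠ 2 — FAILS  ← smallest positive counterexample

Answer: x = 1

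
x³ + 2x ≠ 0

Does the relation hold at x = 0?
x = 0: LHS = 0³ + 2·0 = 0; 0 ≠ 0 — FAILS

The relation fails at x = 0, so x = 0 is a counterexample.

Answer: No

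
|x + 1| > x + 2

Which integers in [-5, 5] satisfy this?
Holds for: {-5, -4, -3, -2}
Fails for: {-1, 0, 1, 2, 3, 4, 5}

Answer: {-5, -4, -3, -2}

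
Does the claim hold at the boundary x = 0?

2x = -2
x = 0: LHS = 2·0 = 0; 0 = -2 — FAILS

The relation fails at x = 0, so x = 0 is a counterexample.

Answer: No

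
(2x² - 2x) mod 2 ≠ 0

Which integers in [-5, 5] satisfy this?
For a polynomial with integer coefficients, its value mod 2 depends only on x mod 2, so it suffices to check one representative of each residue class, x = 0, 1:
x = 0: LHS = (2·0² - 2·0) mod 2 = 0 mod 2 = 0; 0 ≠ 0 — FAILS
x = 1: LHS = (2·1² - 2·1) mod 2 = 0 mod 2 = 0; 0 ≠ 0 — FAILS
The relation fails in every residue class, so the claimed relation (≠) fails for every integer in [-5, 5].

Answer: None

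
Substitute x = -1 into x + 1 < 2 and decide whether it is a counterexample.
Substitute x = -1 into the relation:
x = -1: LHS = (-1) + 1 = 0; 0 < 2 — holds

The claim holds here, so x = -1 is not a counterexample. (A counterexample exists elsewhere, e.g. x = 1.)

Answer: No, x = -1 is not a counterexample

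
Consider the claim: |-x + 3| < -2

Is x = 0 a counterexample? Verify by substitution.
Substitute x = 0 into the relation:
x = 0: LHS = |-0 + 3| = |3| = 3; 3 < -2 — FAILS

Since the claim fails at x = 0, this value is a counterexample.

Answer: Yes, x = 0 is a counterexample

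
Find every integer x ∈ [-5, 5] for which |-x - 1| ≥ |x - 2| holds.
Holds for: {1, 2, 3, 4, 5}
Fails for: {-5, -4, -3, -2, -1, 0}

Answer: {1, 2, 3, 4, 5}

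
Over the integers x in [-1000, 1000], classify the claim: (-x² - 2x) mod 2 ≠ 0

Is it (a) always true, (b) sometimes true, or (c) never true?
Holds at x = 1: LHS = (-1² - 2·1) mod 2 = (-3) mod 2 = 1; 1 ≠ 0 — holds
Fails at x = 0: LHS = (-0² - 2·0) mod 2 = 0 mod 2 = 0; 0 ≠ 0 — FAILS
It is satisfied by some integers in the range but not all.

Answer: Sometimes true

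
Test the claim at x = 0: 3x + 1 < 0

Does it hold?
x = 0: LHS = 3·0 + 1 = 1; 1 < 0 — FAILS

The relation fails at x = 0, so x = 0 is a counterexample.

Answer: No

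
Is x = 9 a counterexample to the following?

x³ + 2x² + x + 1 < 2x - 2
Substitute x = 9 into the relation:
x = 9: LHS = 9³ + 2·9² + 9 + 1 = 901, RHS = 2·9 - 2 = 16; 901 < 16 — FAILS

Since the claim fails at x = 9, this value is a counterexample.

Answer: Yes, x = 9 is a counterexample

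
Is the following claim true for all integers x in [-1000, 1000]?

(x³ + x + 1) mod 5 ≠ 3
The claim fails at x = 1:
x = 1: LHS = (1³ + 1 + 1) mod 5 = 3 mod 5 = 3; 3 ≠ 3 — FAILS

Because a single integer refutes it, the statement is false.

Answer: False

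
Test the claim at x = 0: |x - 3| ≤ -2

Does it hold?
x = 0: LHS = |0 - 3| = |-3| = 3; 3 ≤ -2 — FAILS

The relation fails at x = 0, so x = 0 is a counterexample.

Answer: No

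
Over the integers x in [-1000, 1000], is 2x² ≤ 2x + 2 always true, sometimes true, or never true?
Holds at x = 0: LHS = 2·0² = 0, RHS = 2·0 + 2 = 2; 0 ≤ 2 — holds
Fails at x = -1: LHS = 2·(-1)² = 2, RHS = 2·(-1) + 2 = 0; 2 ≤ 0 — FAILS
It is satisfied by some integers in the range but not all.

Answer: Sometimes true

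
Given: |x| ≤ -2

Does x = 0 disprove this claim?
Substitute x = 0 into the relation:
x = 0: LHS = |0| = 0; 0 ≤ -2 — FAILS

Since the claim fails at x = 0, this value is a counterexample.

Answer: Yes, x = 0 is a counterexample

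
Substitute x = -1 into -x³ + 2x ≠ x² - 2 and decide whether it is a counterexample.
Substitute x = -1 into the relation:
x = -1: LHS = -(-1)³ + 2·(-1) = -1, RHS = (-1)² - 2 = -1; -1 ≠ -1 — FAILS

Since the claim fails at x = -1, this value is a counterexample.

Answer: Yes, x = -1 is a counterexample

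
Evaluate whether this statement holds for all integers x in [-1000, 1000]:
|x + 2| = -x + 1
The claim fails at x = 0:
x = 0: LHS = |0 + 2| = |2| = 2, RHS = -0 + 1 = 1; 2 = 1 — FAILS

Because a single integer refutes it, the statement is false.

Answer: False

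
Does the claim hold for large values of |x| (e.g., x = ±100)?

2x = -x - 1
x = 100: LHS = 2·100 = 200, RHS = -100 - 1 = -101; 200 = -101 — FAILS
x = -100: LHS = 2·(-100) = -200, RHS = -(-100) - 1 = 99; -200 = 99 — FAILS

Answer: No, fails for both x = 100 and x = -100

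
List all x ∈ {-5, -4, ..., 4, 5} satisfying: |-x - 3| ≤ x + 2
Over all integers in [-5, 5], LHS − RHS is smallest at x = 0, where it equals 1:
x = 0: LHS = |-0 - 3| = |-3| = 3, RHS = 0 + 2 = 2; 3 ≤ 2 — FAILS
At the ends of the range:
x = -5: LHS = |-(-5) - 3| = |2| = 2, RHS = (-5) + 2 = -3; 2 ≤ -3 — FAILS
x = 5: LHS = |-5 - 3| = |-8| = 8, RHS = 5 + 2 = 7; 8 ≤ 7 — FAILS
Hence LHS − RHS is never zero or negative, i.e. LHS > RHS throughout, so the claimed relation (≤) fails for every integer in [-5, 5].

Answer: None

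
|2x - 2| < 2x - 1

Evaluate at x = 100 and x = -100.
x = 100: LHS = |2·100 - 2| = |198| = 198, RHS = 2·100 - 1 = 199; 198 < 199 — holds
x = -100: LHS = |2·(-100) - 2| = |-202| = 202, RHS = 2·(-100) - 1 = -201; 202 < -201 — FAILS

Answer: Partially: holds for x = 100, fails for x = -100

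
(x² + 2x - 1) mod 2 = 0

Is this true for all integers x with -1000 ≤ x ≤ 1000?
The claim fails at x = 0:
x = 0: LHS = (0² + 2·0 - 1) mod 2 = (-1) mod 2 = 1; 1 = 0 — FAILS

Because a single integer refutes it, the statement is false.

Answer: False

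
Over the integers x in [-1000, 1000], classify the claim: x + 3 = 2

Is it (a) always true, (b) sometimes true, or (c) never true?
Holds at x = -1: LHS = (-1) + 3 = 2; 2 = 2 — holds
Fails at x = 0: LHS = 0 + 3 = 3; 3 = 2 — FAILS
It is satisfied by some integers in the range but not all.

Answer: Sometimes true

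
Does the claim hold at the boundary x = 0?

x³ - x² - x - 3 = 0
x = 0: LHS = 0³ - 0² - 0 - 3 = -3; -3 = 0 — FAILS

The relation fails at x = 0, so x = 0 is a counterexample.

Answer: No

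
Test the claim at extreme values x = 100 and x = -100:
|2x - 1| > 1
x = 100: LHS = |2·100 - 1| = |199| = 199; 199 > 1 — holds
x = -100: LHS = |2·(-100) - 1| = |-201| = 201; 201 > 1 — holds

Answer: Yes, holds for both x = 100 and x = -100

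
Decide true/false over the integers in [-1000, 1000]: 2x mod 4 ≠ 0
The claim fails at x = 0:
x = 0: LHS = (2·0) mod 4 = 0 mod 4 = 0; 0 ≠ 0 — FAILS

Because a single integer refutes it, the statement is false.

Answer: False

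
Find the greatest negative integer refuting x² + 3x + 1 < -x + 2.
Testing negative integers from -1 downward:
x = -1: LHS = (-1)² + 3·(-1) + 1 = -1, RHS = -(-1) + 2 = 3; -1 < 3 — holds
x = -2: LHS = (-2)² + 3·(-2) + 1 = -1, RHS = -(-2) + 2 = 4; -1 < 4 — holds
x = -3: LHS = (-3)² + 3·(-3) + 1 = 1, RHS = -(-3) + 2 = 5; 1 < 5 — holds
x = -4: LHS = (-4)² + 3·(-4) + 1 = 5, RHS = -(-4) + 2 = 6; 5 < 6 — holds
x = -5: LHS = (-5)² + 3·(-5) + 1 = 11, RHS = -(-5) + 2 = 7; 11 < 7 — FAILS  ← closest negative counterexample to 0

Answer: x = -5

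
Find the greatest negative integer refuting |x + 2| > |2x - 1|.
Testing negative integers from -1 downward:
x = -1: LHS = |(-1) + 2| = |1| = 1, RHS = |2·(-1) - 1| = |-3| = 3; 1 > 3 — FAILS  ← closest negative counterexample to 0

Answer: x = -1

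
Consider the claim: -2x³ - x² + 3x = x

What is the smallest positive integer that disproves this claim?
Testing positive integers:
x = 1: LHS = -2·1³ - 1² + 3·1 = 0; 0 = 1 — FAILS  ← smallest positive counterexample

Answer: x = 1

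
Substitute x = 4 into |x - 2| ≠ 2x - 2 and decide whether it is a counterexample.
Substitute x = 4 into the relation:
x = 4: LHS = |4 - 2| = |2| = 2, RHS = 2·4 - 2 = 6; 2 ≠ 6 — holds

The relation holds at x = 4, so it is not a counterexample.

Answer: No, x = 4 is not a counterexample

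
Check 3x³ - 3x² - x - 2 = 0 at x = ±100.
x = 100: LHS = 3·100³ - 3·100² - 100 - 2 = 2969898; 2969898 = 0 — FAILS
x = -100: LHS = 3·(-100)³ - 3·(-100)² - (-100) - 2 = -3029902; -3029902 = 0 — FAILS

Answer: No, fails for both x = 100 and x = -100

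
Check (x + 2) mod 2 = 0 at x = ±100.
x = 100: LHS = (100 + 2) mod 2 = 102 mod 2 = 0; 0 = 0 — holds
x = -100: LHS = ((-100) + 2) mod 2 = (-98) mod 2 = 0; 0 = 0 — holds

Answer: Yes, holds for both x = 100 and x = -100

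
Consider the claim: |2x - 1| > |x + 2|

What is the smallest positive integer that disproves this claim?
Testing positive integers:
x = 1: LHS = |2·1 - 1| = |1| = 1, RHS = |1 + 2| = |3| = 3; 1 > 3 — FAILS  ← smallest positive counterexample

Answer: x = 1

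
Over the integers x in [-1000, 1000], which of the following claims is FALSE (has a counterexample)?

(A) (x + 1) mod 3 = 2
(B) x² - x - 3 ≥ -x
(A) x = 0: LHS = (0 + 1) mod 3 = 1 mod 3 = 1; 1 = 2 — FAILS
(B) x = 0: LHS = 0² - 0 - 3 = -3, RHS = -0 = 0; -3 ≥ 0 — FAILS

Answer: Both A and B are false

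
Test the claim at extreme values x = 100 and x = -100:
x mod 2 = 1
x = 100: LHS = 100 mod 2 = 0; 0 = 1 — FAILS
x = -100: LHS = (-100) mod 2 = 0; 0 = 1 — FAILS

Answer: No, fails for both x = 100 and x = -100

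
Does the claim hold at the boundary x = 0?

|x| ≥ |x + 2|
x = 0: LHS = |0| = 0, RHS = |0 + 2| = |2| = 2; 0 ≥ 2 — FAILS

The relation fails at x = 0, so x = 0 is a counterexample.

Answer: No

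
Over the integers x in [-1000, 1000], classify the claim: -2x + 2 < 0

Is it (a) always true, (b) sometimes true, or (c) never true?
Holds at x = 2: LHS = -2·2 + 2 = -2; -2 < 0 — holds
Fails at x = 0: LHS = -2·0 + 2 = 2; 2 < 0 — FAILS
It is satisfied by some integers in the range but not all.

Answer: Sometimes true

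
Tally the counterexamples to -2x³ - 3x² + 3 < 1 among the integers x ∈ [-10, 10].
Counterexamples in [-10, 10]: {-10, -9, -8, -7, -6, -5, -4, -3, -2, -1, 0}.

Counting them gives 11 values.

Answer: 11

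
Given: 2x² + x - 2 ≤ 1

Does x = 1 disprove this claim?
Substitute x = 1 into the relation:
x = 1: LHS = 2·1² + 1 - 2 = 1; 1 ≤ 1 — holds

The claim holds here, so x = 1 is not a counterexample. (A counterexample exists elsewhere, e.g. x = 2.)

Answer: No, x = 1 is not a counterexample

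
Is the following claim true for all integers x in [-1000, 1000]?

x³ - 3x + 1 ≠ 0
Track d = LHS − RHS over the integers in [-1000, 1000]. Equality would need d = 0, but d changes sign only between consecutive integers, jumping over 0:
x = -2: LHS = (-2)³ - 3·(-2) + 1 = -1; -1 ≠ 0 — holds  (d = -1)
x = -1: LHS = (-1)³ - 3·(-1) + 1 = 3; 3 ≠ 0 — holds  (d = 3)
x = 0: LHS = 0³ - 3·0 + 1 = 1; 1 ≠ 0 — holds  (d = 1)
x = 1: LHS = 1³ - 3·1 + 1 = -1; -1 ≠ 0 — holds  (d = -1)
x = 1: LHS = 1³ - 3·1 + 1 = -1; -1 ≠ 0 — holds  (d = -1)
x = 2: LHS = 2³ - 3·2 + 1 = 3; 3 ≠ 0 — holds  (d = 3)
Away from these crossings d keeps a constant sign, and checking every integer in [-1000, 1000] confirms d ≠ 0 throughout. Hence the two sides are never equal, so the relation holds for every integer in [-1000, 1000].

No counterexample exists.

Answer: True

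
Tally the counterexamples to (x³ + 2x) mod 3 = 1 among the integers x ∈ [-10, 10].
Counterexamples in [-10, 10]: {-10, -9, -8, -7, -6, -5, -4, -3, -2, -1, 0, 1, 2, 3, 4, 5, 6, 7, 8, 9, 10}.

Counting them gives 21 values.

Answer: 21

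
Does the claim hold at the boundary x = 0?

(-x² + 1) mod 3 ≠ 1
x = 0: LHS = (-0² + 1) mod 3 = 1 mod 3 = 1; 1 ≠ 1 — FAILS

The relation fails at x = 0, so x = 0 is a counterexample.

Answer: No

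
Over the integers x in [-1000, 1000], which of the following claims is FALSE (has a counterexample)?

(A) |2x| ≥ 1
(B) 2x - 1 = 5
(A) x = 0: LHS = |2·0| = |0| = 0; 0 ≥ 1 — FAILS
(B) x = 0: LHS = 2·0 - 1 = -1; -1 = 5 — FAILS

Answer: Both A and B are false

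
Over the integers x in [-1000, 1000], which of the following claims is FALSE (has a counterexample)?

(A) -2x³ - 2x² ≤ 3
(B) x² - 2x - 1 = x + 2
(A) x = -2: LHS = -2·(-2)³ - 2·(-2)² = 8; 8 ≤ 3 — FAILS
(B) x = 0: LHS = 0² - 2·0 - 1 = -1, RHS = 0 + 2 = 2; -1 = 2 — FAILS

Answer: Both A and B are false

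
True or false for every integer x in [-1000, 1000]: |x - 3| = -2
The claim fails at x = 0:
x = 0: LHS = |0 - 3| = |-3| = 3; 3 = -2 — FAILS

Because a single integer refutes it, the statement is false.

Answer: False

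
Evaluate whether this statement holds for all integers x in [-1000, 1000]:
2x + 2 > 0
The claim fails at x = -1:
x = -1: LHS = 2·(-1) + 2 = 0; 0 > 0 — FAILS

Because a single integer refutes it, the statement is false.

Answer: False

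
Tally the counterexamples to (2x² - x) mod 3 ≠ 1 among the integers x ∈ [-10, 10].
Counterexamples in [-10, 10]: {-8, -5, -2, 1, 4, 7, 10}.

Counting them gives 7 values.

Answer: 7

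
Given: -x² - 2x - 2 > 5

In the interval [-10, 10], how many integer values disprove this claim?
Counterexamples in [-10, 10]: {-10, -9, -8, -7, -6, -5, -4, -3, -2, -1, 0, 1, 2, 3, 4, 5, 6, 7, 8, 9, 10}.

Counting them gives 21 values.

Answer: 21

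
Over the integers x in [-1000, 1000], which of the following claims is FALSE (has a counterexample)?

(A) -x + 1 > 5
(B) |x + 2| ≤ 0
(A) x = 0: LHS = -0 + 1 = 1; 1 > 5 — FAILS
(B) x = 0: LHS = |0 + 2| = |2| = 2; 2 ≤ 0 — FAILS

Answer: Both A and B are false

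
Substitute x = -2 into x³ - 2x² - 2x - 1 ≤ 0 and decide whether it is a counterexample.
Substitute x = -2 into the relation:
x = -2: LHS = (-2)³ - 2·(-2)² - 2·(-2) - 1 = -13; -13 ≤ 0 — holds

The claim holds here, so x = -2 is not a counterexample. (A counterexample exists elsewhere, e.g. x = 3.)

Answer: No, x = -2 is not a counterexample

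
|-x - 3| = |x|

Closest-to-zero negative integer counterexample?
Testing negative integers from -1 downward:
x = -1: LHS = |-(-1) - 3| = |-2| = 2, RHS = |-1| = 1; 2 = 1 — FAILS  ← closest negative counterexample to 0

Answer: x = -1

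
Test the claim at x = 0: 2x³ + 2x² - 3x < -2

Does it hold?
x = 0: LHS = 2·0³ + 2·0² - 3·0 = 0; 0 < -2 — FAILS

The relation fails at x = 0, so x = 0 is a counterexample.

Answer: No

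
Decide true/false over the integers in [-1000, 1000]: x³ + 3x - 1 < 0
The claim fails at x = 1:
x = 1: LHS = 1³ + 3·1 - 1 = 3; 3 < 0 — FAILS

Because a single integer refutes it, the statement is false.

Answer: False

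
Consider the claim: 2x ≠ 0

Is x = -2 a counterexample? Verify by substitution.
Substitute x = -2 into the relation:
x = -2: LHS = 2·(-2) = -4; -4 ≠ 0 — holds

The claim holds here, so x = -2 is not a counterexample. (A counterexample exists elsewhere, e.g. x = 0.)

Answer: No, x = -2 is not a counterexample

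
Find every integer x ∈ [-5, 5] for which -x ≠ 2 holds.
Holds for: {-5, -4, -3, -1, 0, 1, 2, 3, 4, 5}
Fails for: {-2}

Answer: {-5, -4, -3, -1, 0, 1, 2, 3, 4, 5}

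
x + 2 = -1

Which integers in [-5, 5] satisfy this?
Holds for: {-3}
Fails for: {-5, -4, -2, -1, 0, 1, 2, 3, 4, 5}

Answer: {-3}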